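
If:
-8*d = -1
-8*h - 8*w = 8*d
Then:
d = 1/8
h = -w - 1/8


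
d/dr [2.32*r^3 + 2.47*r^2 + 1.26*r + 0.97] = 6.96*r^2 + 4.94*r + 1.26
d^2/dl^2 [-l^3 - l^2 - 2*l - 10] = -6*l - 2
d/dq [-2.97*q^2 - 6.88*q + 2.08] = -5.94*q - 6.88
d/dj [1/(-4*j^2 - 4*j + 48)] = (2*j + 1)/(4*(j^2 + j - 12)^2)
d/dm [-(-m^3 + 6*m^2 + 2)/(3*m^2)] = (m^3 + 4)/(3*m^3)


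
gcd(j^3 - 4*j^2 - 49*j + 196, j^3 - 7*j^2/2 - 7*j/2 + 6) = j - 4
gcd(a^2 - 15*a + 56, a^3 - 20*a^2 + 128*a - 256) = a - 8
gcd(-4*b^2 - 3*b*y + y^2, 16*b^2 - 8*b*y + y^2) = -4*b + y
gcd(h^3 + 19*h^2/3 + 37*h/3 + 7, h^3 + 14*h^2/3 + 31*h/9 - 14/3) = h^2 + 16*h/3 + 7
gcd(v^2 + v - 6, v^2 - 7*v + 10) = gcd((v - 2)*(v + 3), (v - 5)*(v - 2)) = v - 2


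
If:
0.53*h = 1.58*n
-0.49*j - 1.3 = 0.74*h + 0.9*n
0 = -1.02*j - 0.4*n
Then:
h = -1.33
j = 0.17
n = -0.45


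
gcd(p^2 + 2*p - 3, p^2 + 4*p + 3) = p + 3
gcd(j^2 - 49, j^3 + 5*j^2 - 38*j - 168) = j + 7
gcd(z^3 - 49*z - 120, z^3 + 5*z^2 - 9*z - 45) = z^2 + 8*z + 15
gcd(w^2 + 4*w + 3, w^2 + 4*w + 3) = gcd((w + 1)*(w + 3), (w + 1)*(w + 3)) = w^2 + 4*w + 3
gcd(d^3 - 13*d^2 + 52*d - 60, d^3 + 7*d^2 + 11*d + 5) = 1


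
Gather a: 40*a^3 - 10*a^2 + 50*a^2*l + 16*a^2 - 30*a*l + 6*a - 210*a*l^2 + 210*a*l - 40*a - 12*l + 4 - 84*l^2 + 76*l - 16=40*a^3 + a^2*(50*l + 6) + a*(-210*l^2 + 180*l - 34) - 84*l^2 + 64*l - 12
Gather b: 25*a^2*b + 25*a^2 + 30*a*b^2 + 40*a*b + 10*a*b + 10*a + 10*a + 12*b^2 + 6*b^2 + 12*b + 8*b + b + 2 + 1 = 25*a^2 + 20*a + b^2*(30*a + 18) + b*(25*a^2 + 50*a + 21) + 3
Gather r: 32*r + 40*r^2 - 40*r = 40*r^2 - 8*r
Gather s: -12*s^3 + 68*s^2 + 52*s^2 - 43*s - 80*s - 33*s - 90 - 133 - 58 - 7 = -12*s^3 + 120*s^2 - 156*s - 288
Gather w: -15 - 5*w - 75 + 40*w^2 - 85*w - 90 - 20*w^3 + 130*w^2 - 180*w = -20*w^3 + 170*w^2 - 270*w - 180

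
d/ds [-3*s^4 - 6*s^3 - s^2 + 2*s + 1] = -12*s^3 - 18*s^2 - 2*s + 2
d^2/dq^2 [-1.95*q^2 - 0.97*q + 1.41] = -3.90000000000000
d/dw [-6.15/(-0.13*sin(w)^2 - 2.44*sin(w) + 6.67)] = -(1.599*sin(w) + 15.006)*cos(w)/(0.13*sin(w)^2 + 2.44*sin(w) - 6.67)^2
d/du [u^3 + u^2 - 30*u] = 3*u^2 + 2*u - 30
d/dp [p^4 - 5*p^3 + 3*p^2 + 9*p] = 4*p^3 - 15*p^2 + 6*p + 9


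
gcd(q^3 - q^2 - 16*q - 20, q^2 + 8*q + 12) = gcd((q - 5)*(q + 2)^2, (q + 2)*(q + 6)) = q + 2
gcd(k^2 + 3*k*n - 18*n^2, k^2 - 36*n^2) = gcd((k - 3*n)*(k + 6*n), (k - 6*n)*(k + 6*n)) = k + 6*n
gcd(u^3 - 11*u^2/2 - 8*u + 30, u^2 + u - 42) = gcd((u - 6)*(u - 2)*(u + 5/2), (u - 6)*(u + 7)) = u - 6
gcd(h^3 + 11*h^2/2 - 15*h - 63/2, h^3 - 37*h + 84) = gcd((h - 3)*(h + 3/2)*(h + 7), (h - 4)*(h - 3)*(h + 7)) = h^2 + 4*h - 21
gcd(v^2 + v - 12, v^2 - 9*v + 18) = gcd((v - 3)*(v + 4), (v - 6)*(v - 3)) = v - 3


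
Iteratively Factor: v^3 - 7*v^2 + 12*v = (v)*(v^2 - 7*v + 12) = v*(v - 4)*(v - 3)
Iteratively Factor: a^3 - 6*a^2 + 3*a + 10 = (a + 1)*(a^2 - 7*a + 10) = (a - 5)*(a + 1)*(a - 2)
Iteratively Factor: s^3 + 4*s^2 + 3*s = (s + 1)*(s^2 + 3*s) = s*(s + 1)*(s + 3)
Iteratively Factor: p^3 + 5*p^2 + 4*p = (p)*(p^2 + 5*p + 4) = p*(p + 1)*(p + 4)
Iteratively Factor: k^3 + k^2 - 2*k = (k + 2)*(k^2 - k) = k*(k + 2)*(k - 1)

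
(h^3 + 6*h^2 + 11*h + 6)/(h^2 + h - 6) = (h^2 + 3*h + 2)/(h - 2)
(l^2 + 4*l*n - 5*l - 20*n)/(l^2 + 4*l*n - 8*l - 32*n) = (l - 5)/(l - 8)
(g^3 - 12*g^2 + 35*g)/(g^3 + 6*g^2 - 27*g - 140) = g*(g - 7)/(g^2 + 11*g + 28)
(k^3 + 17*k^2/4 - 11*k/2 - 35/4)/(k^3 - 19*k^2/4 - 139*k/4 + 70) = (k + 1)/(k - 8)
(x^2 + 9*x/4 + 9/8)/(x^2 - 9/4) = (4*x + 3)/(2*(2*x - 3))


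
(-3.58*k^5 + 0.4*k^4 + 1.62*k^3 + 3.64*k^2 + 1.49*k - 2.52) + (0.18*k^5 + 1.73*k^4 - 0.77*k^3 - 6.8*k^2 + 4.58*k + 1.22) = -3.4*k^5 + 2.13*k^4 + 0.85*k^3 - 3.16*k^2 + 6.07*k - 1.3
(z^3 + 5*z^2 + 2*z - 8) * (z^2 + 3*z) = z^5 + 8*z^4 + 17*z^3 - 2*z^2 - 24*z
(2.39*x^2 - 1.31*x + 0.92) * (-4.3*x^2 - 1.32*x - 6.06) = -10.277*x^4 + 2.4782*x^3 - 16.7102*x^2 + 6.7242*x - 5.5752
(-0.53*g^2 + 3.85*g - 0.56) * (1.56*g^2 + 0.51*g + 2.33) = -0.8268*g^4 + 5.7357*g^3 - 0.145*g^2 + 8.6849*g - 1.3048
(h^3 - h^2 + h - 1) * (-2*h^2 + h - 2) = -2*h^5 + 3*h^4 - 5*h^3 + 5*h^2 - 3*h + 2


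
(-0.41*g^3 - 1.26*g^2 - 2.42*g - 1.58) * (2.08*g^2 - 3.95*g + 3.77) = -0.8528*g^5 - 1.0013*g^4 - 1.6023*g^3 + 1.5224*g^2 - 2.8824*g - 5.9566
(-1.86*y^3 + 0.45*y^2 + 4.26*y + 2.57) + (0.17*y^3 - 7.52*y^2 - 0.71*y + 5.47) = -1.69*y^3 - 7.07*y^2 + 3.55*y + 8.04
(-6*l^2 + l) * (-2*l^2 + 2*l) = 12*l^4 - 14*l^3 + 2*l^2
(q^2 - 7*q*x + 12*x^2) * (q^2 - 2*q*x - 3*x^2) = q^4 - 9*q^3*x + 23*q^2*x^2 - 3*q*x^3 - 36*x^4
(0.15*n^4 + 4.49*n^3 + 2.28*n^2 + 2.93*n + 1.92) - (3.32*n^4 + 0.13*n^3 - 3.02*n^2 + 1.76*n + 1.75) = -3.17*n^4 + 4.36*n^3 + 5.3*n^2 + 1.17*n + 0.17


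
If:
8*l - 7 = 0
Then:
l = 7/8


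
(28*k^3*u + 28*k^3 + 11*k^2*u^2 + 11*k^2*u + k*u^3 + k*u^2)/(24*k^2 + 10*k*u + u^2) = k*(7*k*u + 7*k + u^2 + u)/(6*k + u)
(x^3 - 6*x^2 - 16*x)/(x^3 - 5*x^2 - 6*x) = (-x^2 + 6*x + 16)/(-x^2 + 5*x + 6)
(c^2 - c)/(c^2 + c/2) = 2*(c - 1)/(2*c + 1)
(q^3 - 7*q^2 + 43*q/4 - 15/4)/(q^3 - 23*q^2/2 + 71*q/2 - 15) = (q - 3/2)/(q - 6)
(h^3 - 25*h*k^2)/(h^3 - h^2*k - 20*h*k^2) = (h + 5*k)/(h + 4*k)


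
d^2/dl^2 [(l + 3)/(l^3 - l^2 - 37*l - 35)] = 2*(-(l + 3)*(-3*l^2 + 2*l + 37)^2 + (-3*l^2 + 2*l - (l + 3)*(3*l - 1) + 37)*(-l^3 + l^2 + 37*l + 35))/(-l^3 + l^2 + 37*l + 35)^3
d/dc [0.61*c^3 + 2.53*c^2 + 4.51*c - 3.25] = 1.83*c^2 + 5.06*c + 4.51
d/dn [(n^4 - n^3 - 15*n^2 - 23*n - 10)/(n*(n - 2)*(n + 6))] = (n^6 + 8*n^5 - 25*n^4 + 70*n^3 + 302*n^2 + 80*n - 120)/(n^2*(n^4 + 8*n^3 - 8*n^2 - 96*n + 144))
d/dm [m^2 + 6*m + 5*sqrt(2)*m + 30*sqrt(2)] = 2*m + 6 + 5*sqrt(2)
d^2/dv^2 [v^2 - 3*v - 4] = 2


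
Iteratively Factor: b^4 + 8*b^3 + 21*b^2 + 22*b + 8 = (b + 4)*(b^3 + 4*b^2 + 5*b + 2) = (b + 1)*(b + 4)*(b^2 + 3*b + 2) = (b + 1)^2*(b + 4)*(b + 2)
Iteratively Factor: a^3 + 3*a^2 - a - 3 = (a - 1)*(a^2 + 4*a + 3) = (a - 1)*(a + 1)*(a + 3)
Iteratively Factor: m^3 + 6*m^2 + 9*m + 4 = (m + 4)*(m^2 + 2*m + 1) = (m + 1)*(m + 4)*(m + 1)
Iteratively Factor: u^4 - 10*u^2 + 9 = (u + 3)*(u^3 - 3*u^2 - u + 3) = (u - 3)*(u + 3)*(u^2 - 1) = (u - 3)*(u + 1)*(u + 3)*(u - 1)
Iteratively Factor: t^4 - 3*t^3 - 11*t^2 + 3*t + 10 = (t - 1)*(t^3 - 2*t^2 - 13*t - 10) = (t - 1)*(t + 2)*(t^2 - 4*t - 5) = (t - 5)*(t - 1)*(t + 2)*(t + 1)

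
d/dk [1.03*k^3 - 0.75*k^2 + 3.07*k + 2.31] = 3.09*k^2 - 1.5*k + 3.07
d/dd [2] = 0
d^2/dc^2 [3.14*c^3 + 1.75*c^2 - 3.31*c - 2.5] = 18.84*c + 3.5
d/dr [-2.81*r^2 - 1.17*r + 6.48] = -5.62*r - 1.17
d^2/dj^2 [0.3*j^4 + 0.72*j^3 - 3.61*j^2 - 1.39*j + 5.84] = 3.6*j^2 + 4.32*j - 7.22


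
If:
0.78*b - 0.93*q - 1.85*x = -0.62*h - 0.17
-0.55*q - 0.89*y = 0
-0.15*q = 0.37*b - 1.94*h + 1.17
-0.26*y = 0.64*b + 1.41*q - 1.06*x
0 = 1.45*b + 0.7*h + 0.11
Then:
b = -0.34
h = 0.55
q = 0.20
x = 0.03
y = -0.12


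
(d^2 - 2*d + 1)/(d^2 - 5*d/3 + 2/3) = 3*(d - 1)/(3*d - 2)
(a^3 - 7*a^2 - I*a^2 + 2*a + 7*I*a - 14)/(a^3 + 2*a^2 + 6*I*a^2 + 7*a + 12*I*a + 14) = (a^3 + a^2*(-7 - I) + a*(2 + 7*I) - 14)/(a^3 + a^2*(2 + 6*I) + a*(7 + 12*I) + 14)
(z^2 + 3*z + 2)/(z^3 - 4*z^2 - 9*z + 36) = (z^2 + 3*z + 2)/(z^3 - 4*z^2 - 9*z + 36)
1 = 1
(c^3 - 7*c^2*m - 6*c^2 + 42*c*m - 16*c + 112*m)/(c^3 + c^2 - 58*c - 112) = (c - 7*m)/(c + 7)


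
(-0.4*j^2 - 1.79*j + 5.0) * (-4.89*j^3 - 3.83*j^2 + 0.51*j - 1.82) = 1.956*j^5 + 10.2851*j^4 - 17.7983*j^3 - 19.3349*j^2 + 5.8078*j - 9.1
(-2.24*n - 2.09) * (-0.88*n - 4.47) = 1.9712*n^2 + 11.852*n + 9.3423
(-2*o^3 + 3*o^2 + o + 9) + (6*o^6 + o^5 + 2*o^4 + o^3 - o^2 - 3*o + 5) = 6*o^6 + o^5 + 2*o^4 - o^3 + 2*o^2 - 2*o + 14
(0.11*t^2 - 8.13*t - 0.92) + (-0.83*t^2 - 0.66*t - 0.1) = -0.72*t^2 - 8.79*t - 1.02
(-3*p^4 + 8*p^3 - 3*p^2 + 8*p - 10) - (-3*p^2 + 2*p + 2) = -3*p^4 + 8*p^3 + 6*p - 12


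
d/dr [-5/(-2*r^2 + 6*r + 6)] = 5*(3 - 2*r)/(2*(-r^2 + 3*r + 3)^2)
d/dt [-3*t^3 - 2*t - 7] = -9*t^2 - 2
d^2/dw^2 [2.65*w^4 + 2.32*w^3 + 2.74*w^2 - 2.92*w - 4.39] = 31.8*w^2 + 13.92*w + 5.48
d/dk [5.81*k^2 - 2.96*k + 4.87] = 11.62*k - 2.96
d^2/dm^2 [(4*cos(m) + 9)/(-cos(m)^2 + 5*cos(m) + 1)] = (-36*sin(m)^4*cos(m) - 56*sin(m)^4 + 299*sin(m)^2 - 455*cos(m)/4 + 87*cos(3*m)/4 + 2*cos(5*m) + 185)/(sin(m)^2 + 5*cos(m))^3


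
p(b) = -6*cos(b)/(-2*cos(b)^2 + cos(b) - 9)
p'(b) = -6*(-4*sin(b)*cos(b) + sin(b))*cos(b)/(-2*cos(b)^2 + cos(b) - 9)^2 + 6*sin(b)/(-2*cos(b)^2 + cos(b) - 9) = 6*(cos(2*b) - 8)*sin(b)/(-cos(b) + cos(2*b) + 10)^2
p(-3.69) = -0.45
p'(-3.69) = -0.18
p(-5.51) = 0.46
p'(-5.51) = -0.39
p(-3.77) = -0.44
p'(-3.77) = -0.22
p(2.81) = -0.48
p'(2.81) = -0.10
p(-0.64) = 0.51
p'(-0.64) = 0.31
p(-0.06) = 0.60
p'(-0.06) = 0.03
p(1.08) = 0.32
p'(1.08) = -0.56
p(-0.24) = 0.59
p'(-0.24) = 0.10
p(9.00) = -0.47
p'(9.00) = -0.14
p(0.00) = 0.60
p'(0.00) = 0.00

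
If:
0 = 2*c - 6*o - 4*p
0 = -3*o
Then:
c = 2*p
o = 0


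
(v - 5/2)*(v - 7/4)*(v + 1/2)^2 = v^4 - 13*v^3/4 + 3*v^2/8 + 53*v/16 + 35/32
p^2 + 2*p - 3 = (p - 1)*(p + 3)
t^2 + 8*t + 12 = (t + 2)*(t + 6)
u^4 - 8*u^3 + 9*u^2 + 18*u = u*(u - 6)*(u - 3)*(u + 1)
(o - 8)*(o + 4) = o^2 - 4*o - 32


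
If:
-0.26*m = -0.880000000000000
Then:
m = 3.38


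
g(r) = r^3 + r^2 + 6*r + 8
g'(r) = 3*r^2 + 2*r + 6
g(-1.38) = -1.00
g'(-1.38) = 8.95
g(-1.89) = -6.52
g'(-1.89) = 12.94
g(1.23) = 18.75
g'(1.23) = 13.00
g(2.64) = 49.21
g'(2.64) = 32.19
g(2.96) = 60.46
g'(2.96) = 38.20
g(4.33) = 133.91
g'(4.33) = 70.91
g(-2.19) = -10.85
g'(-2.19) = 16.01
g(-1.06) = 1.57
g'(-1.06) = 7.25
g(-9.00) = -694.00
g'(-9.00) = 231.00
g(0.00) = 8.00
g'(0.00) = 6.00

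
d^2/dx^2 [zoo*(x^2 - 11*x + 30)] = zoo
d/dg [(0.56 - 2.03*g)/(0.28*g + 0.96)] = (-0.589568*g - 2.021376)/(0.28*g + 0.96)^3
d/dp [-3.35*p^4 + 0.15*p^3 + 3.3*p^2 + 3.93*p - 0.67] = -13.4*p^3 + 0.45*p^2 + 6.6*p + 3.93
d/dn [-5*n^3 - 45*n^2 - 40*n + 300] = -15*n^2 - 90*n - 40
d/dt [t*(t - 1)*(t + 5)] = 3*t^2 + 8*t - 5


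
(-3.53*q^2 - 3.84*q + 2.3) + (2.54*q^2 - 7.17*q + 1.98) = -0.99*q^2 - 11.01*q + 4.28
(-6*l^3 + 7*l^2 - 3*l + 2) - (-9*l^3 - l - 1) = 3*l^3 + 7*l^2 - 2*l + 3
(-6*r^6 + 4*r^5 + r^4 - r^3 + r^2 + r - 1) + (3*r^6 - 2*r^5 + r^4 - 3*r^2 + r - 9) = -3*r^6 + 2*r^5 + 2*r^4 - r^3 - 2*r^2 + 2*r - 10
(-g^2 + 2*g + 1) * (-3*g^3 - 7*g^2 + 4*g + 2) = 3*g^5 + g^4 - 21*g^3 - g^2 + 8*g + 2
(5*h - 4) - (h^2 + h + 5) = -h^2 + 4*h - 9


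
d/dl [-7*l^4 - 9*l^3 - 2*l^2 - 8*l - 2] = -28*l^3 - 27*l^2 - 4*l - 8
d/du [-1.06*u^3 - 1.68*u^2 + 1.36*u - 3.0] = -3.18*u^2 - 3.36*u + 1.36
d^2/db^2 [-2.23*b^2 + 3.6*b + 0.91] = -4.46000000000000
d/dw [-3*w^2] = -6*w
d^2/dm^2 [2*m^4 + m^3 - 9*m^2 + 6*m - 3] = 24*m^2 + 6*m - 18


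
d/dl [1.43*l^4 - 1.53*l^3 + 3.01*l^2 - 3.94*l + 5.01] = 5.72*l^3 - 4.59*l^2 + 6.02*l - 3.94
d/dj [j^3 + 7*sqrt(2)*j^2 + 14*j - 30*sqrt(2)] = 3*j^2 + 14*sqrt(2)*j + 14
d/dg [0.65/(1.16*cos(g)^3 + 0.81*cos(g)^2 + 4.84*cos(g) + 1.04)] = (2.262*cos(g)^2 + 1.053*cos(g) + 3.146)*sin(g)/(1.16*cos(g)^3 + 0.81*cos(g)^2 + 4.84*cos(g) + 1.04)^2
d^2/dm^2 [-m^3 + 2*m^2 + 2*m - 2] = 4 - 6*m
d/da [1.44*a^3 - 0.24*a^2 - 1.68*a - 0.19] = 4.32*a^2 - 0.48*a - 1.68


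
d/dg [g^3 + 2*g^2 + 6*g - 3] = 3*g^2 + 4*g + 6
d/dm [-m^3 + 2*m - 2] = 2 - 3*m^2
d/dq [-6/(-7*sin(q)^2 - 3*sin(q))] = -6*(14*sin(q) + 3)*cos(q)/((7*sin(q) + 3)^2*sin(q)^2)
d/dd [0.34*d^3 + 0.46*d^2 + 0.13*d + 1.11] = 1.02*d^2 + 0.92*d + 0.13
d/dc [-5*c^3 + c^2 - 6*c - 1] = -15*c^2 + 2*c - 6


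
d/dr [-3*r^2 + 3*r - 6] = 3 - 6*r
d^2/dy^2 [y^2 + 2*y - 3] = 2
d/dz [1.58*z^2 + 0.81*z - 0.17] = 3.16*z + 0.81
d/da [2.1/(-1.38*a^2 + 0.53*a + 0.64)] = (5.796*a - 1.113)/(-1.38*a^2 + 0.53*a + 0.64)^2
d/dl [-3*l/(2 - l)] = -6/(l - 2)^2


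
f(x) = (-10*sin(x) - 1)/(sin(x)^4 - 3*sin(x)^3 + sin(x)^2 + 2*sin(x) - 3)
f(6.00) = -0.53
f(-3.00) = -0.13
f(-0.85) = -2.77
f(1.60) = 5.50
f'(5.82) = 2.92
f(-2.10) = -5.10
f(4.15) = -4.53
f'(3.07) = -3.94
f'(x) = (-10*sin(x) - 1)*(-4*sin(x)^3*cos(x) + 9*sin(x)^2*cos(x) - 2*sin(x)*cos(x) - 2*cos(x))/(sin(x)^4 - 3*sin(x)^3 + sin(x)^2 + 2*sin(x) - 3)^2 - 10*cos(x)/(sin(x)^4 - 3*sin(x)^3 + sin(x)^2 + 2*sin(x) - 3)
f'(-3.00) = -2.98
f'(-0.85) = 7.71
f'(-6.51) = 2.78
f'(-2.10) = -18.87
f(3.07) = 0.60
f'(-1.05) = 19.78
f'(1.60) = -0.07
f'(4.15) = -15.77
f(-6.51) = -0.37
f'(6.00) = 2.72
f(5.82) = -1.02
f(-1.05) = -5.26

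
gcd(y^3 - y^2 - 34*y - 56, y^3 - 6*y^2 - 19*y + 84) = y^2 - 3*y - 28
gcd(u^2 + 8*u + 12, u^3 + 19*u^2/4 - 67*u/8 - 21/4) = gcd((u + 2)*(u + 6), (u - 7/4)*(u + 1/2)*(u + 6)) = u + 6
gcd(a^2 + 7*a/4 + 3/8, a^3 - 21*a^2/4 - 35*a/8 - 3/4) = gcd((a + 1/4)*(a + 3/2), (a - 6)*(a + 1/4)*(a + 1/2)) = a + 1/4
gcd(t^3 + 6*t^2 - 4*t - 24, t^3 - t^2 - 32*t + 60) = t^2 + 4*t - 12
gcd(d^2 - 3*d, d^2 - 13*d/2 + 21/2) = d - 3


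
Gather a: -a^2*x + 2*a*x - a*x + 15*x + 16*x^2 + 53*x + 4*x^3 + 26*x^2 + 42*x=-a^2*x + a*x + 4*x^3 + 42*x^2 + 110*x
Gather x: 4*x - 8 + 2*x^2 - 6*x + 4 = 2*x^2 - 2*x - 4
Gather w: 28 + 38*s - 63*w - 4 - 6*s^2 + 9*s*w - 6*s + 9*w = -6*s^2 + 32*s + w*(9*s - 54) + 24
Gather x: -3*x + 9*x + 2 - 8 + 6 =6*x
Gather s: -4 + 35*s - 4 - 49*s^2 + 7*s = -49*s^2 + 42*s - 8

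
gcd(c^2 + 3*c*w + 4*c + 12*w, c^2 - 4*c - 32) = c + 4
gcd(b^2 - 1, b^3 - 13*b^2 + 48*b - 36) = b - 1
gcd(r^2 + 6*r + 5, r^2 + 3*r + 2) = r + 1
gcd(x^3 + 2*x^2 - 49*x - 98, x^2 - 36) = 1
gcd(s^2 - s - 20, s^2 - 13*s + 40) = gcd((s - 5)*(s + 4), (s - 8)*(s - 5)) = s - 5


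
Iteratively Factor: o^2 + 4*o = (o)*(o + 4)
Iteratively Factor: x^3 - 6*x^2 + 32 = (x - 4)*(x^2 - 2*x - 8) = (x - 4)^2*(x + 2)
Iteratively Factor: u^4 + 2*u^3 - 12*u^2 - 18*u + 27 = (u - 1)*(u^3 + 3*u^2 - 9*u - 27) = (u - 1)*(u + 3)*(u^2 - 9) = (u - 1)*(u + 3)^2*(u - 3)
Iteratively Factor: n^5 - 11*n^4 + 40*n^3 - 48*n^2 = (n - 3)*(n^4 - 8*n^3 + 16*n^2) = (n - 4)*(n - 3)*(n^3 - 4*n^2) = n*(n - 4)*(n - 3)*(n^2 - 4*n) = n*(n - 4)^2*(n - 3)*(n)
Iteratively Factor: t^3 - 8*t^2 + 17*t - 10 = (t - 2)*(t^2 - 6*t + 5) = (t - 5)*(t - 2)*(t - 1)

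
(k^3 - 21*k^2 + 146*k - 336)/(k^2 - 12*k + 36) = (k^2 - 15*k + 56)/(k - 6)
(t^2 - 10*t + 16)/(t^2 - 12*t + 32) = (t - 2)/(t - 4)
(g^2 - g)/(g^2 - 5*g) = (g - 1)/(g - 5)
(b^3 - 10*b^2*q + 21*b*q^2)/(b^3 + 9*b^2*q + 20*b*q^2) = (b^2 - 10*b*q + 21*q^2)/(b^2 + 9*b*q + 20*q^2)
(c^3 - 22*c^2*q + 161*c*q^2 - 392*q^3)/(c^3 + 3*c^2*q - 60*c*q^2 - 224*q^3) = (c^2 - 14*c*q + 49*q^2)/(c^2 + 11*c*q + 28*q^2)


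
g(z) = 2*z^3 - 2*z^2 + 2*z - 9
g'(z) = 6*z^2 - 4*z + 2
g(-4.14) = -193.48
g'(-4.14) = 121.40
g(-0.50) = -10.75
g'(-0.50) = 5.50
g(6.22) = 407.35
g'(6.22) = 209.25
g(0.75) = -7.78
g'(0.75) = 2.38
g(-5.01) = -320.72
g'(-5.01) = 172.64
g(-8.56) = -1427.11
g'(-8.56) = 475.88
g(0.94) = -7.23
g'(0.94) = 3.54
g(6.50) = 468.75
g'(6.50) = 229.50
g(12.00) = 3183.00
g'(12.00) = 818.00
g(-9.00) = -1647.00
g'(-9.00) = 524.00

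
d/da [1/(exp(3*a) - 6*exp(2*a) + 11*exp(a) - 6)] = (-3*exp(2*a) + 12*exp(a) - 11)*exp(a)/(exp(3*a) - 6*exp(2*a) + 11*exp(a) - 6)^2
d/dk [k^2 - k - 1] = 2*k - 1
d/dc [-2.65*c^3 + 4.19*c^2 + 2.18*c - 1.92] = -7.95*c^2 + 8.38*c + 2.18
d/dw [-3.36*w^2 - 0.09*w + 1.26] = -6.72*w - 0.09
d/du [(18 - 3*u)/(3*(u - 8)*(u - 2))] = (u^2 - 12*u + 44)/(u^4 - 20*u^3 + 132*u^2 - 320*u + 256)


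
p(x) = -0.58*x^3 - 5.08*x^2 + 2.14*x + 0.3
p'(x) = -1.74*x^2 - 10.16*x + 2.14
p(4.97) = -185.75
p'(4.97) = -91.33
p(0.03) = 0.36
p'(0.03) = 1.83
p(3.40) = -73.95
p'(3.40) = -52.52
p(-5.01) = -64.99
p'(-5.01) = 9.37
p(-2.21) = -22.98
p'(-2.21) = 16.10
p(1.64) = -12.41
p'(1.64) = -19.20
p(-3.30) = -41.24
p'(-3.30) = 16.72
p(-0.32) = -0.89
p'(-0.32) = 5.21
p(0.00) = 0.30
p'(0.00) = 2.14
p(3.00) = -54.66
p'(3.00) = -44.00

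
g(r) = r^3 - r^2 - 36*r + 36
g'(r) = 3*r^2 - 2*r - 36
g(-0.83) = 64.62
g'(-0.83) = -32.27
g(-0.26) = 45.27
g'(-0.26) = -35.28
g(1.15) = -5.20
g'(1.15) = -34.33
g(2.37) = -41.62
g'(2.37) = -23.89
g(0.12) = 31.67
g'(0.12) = -36.20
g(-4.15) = 96.70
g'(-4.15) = 23.97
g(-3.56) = 106.37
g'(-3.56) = 9.14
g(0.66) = 12.09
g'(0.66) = -36.01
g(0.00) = 36.00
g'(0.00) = -36.00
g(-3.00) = 108.00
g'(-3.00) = -3.00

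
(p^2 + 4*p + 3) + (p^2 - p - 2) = 2*p^2 + 3*p + 1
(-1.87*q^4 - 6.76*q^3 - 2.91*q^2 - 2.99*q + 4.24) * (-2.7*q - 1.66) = 5.049*q^5 + 21.3562*q^4 + 19.0786*q^3 + 12.9036*q^2 - 6.4846*q - 7.0384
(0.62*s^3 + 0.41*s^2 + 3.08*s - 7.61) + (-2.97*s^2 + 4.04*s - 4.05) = 0.62*s^3 - 2.56*s^2 + 7.12*s - 11.66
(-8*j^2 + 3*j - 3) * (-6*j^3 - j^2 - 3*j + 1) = 48*j^5 - 10*j^4 + 39*j^3 - 14*j^2 + 12*j - 3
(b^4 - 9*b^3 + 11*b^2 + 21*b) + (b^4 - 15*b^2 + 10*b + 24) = 2*b^4 - 9*b^3 - 4*b^2 + 31*b + 24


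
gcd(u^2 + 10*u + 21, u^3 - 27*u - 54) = u + 3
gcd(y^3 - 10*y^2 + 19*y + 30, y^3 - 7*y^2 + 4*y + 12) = y^2 - 5*y - 6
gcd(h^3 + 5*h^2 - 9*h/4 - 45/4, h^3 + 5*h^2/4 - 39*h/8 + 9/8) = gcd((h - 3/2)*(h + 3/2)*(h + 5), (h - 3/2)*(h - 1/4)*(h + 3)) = h - 3/2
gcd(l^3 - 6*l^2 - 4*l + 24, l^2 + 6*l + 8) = l + 2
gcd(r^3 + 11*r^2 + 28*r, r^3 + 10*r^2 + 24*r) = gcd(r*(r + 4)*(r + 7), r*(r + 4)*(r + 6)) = r^2 + 4*r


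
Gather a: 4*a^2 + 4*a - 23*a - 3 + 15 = 4*a^2 - 19*a + 12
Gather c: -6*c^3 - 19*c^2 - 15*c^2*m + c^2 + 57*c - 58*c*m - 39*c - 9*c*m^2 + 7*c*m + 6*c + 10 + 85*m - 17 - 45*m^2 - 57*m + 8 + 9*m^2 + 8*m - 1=-6*c^3 + c^2*(-15*m - 18) + c*(-9*m^2 - 51*m + 24) - 36*m^2 + 36*m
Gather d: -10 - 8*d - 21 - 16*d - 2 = -24*d - 33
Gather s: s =s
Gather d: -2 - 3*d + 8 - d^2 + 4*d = -d^2 + d + 6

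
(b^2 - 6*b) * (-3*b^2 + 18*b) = -3*b^4 + 36*b^3 - 108*b^2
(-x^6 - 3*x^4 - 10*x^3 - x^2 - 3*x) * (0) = 0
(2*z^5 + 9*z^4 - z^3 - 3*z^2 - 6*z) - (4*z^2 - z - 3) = 2*z^5 + 9*z^4 - z^3 - 7*z^2 - 5*z + 3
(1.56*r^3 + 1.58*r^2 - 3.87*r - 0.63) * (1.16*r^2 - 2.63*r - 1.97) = 1.8096*r^5 - 2.27*r^4 - 11.7178*r^3 + 6.3347*r^2 + 9.2808*r + 1.2411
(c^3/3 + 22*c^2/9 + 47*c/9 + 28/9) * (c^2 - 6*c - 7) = c^5/3 + 4*c^4/9 - 106*c^3/9 - 136*c^2/3 - 497*c/9 - 196/9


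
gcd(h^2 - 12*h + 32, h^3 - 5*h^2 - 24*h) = h - 8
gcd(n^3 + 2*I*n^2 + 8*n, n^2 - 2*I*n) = n^2 - 2*I*n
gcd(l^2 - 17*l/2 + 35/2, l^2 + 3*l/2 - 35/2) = l - 7/2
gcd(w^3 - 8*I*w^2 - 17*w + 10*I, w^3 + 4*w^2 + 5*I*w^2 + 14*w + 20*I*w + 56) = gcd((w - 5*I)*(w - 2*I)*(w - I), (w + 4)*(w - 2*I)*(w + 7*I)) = w - 2*I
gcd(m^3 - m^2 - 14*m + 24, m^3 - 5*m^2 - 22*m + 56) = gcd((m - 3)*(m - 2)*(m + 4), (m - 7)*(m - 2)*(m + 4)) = m^2 + 2*m - 8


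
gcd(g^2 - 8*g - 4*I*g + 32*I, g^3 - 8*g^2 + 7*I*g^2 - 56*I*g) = g - 8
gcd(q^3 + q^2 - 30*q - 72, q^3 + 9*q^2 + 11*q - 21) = q + 3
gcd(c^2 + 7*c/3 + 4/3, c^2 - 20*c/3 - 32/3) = c + 4/3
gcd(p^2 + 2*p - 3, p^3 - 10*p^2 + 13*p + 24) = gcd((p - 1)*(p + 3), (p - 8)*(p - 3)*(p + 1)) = 1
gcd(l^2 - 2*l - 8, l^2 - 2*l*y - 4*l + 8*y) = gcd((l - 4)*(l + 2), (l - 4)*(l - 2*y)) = l - 4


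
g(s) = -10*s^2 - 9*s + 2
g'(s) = -20*s - 9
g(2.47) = -81.24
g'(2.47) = -58.40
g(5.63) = -365.64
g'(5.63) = -121.60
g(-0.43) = 4.02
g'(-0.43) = -0.40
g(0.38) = -2.86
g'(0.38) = -16.60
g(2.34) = -73.82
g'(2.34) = -55.80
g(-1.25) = -2.38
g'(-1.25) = 16.00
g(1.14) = -21.26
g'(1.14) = -31.80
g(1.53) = -35.18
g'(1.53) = -39.60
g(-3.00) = -61.00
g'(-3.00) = 51.00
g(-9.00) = -727.00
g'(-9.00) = 171.00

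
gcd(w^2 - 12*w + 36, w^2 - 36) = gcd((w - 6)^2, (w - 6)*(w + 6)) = w - 6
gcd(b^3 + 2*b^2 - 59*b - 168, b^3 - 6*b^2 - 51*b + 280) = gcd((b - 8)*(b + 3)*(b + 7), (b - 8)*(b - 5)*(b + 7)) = b^2 - b - 56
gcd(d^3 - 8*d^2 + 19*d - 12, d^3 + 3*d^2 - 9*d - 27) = d - 3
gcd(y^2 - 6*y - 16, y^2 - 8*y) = y - 8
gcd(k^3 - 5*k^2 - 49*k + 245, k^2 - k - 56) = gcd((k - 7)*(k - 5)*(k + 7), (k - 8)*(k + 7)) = k + 7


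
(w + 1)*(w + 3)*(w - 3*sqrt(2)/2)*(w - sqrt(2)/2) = w^4 - 2*sqrt(2)*w^3 + 4*w^3 - 8*sqrt(2)*w^2 + 9*w^2/2 - 6*sqrt(2)*w + 6*w + 9/2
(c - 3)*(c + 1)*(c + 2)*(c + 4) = c^4 + 4*c^3 - 7*c^2 - 34*c - 24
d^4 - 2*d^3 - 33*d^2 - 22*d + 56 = (d - 7)*(d - 1)*(d + 2)*(d + 4)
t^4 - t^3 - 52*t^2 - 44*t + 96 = (t - 8)*(t - 1)*(t + 2)*(t + 6)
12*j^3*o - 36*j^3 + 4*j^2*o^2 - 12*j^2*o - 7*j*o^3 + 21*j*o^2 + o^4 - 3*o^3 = (-6*j + o)*(-2*j + o)*(j + o)*(o - 3)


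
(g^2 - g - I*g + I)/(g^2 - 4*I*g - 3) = (g - 1)/(g - 3*I)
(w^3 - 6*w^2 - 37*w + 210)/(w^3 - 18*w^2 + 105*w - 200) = (w^2 - w - 42)/(w^2 - 13*w + 40)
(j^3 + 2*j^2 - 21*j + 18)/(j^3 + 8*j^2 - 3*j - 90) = (j - 1)/(j + 5)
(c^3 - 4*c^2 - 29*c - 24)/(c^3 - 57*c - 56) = (c + 3)/(c + 7)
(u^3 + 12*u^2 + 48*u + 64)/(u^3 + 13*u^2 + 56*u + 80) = (u + 4)/(u + 5)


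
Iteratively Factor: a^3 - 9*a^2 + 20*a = (a)*(a^2 - 9*a + 20) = a*(a - 5)*(a - 4)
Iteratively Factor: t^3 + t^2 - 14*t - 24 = (t + 3)*(t^2 - 2*t - 8) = (t + 2)*(t + 3)*(t - 4)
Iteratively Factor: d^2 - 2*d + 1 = (d - 1)*(d - 1)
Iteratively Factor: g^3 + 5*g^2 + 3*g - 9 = (g - 1)*(g^2 + 6*g + 9) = (g - 1)*(g + 3)*(g + 3)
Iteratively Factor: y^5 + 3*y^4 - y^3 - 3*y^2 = (y - 1)*(y^4 + 4*y^3 + 3*y^2) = (y - 1)*(y + 3)*(y^3 + y^2) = (y - 1)*(y + 1)*(y + 3)*(y^2) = y*(y - 1)*(y + 1)*(y + 3)*(y)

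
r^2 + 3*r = r*(r + 3)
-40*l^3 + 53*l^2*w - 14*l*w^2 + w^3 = (-8*l + w)*(-5*l + w)*(-l + w)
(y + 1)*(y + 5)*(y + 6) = y^3 + 12*y^2 + 41*y + 30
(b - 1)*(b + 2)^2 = b^3 + 3*b^2 - 4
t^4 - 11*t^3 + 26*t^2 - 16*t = t*(t - 8)*(t - 2)*(t - 1)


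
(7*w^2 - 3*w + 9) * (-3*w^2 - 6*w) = -21*w^4 - 33*w^3 - 9*w^2 - 54*w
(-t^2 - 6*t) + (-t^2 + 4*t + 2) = -2*t^2 - 2*t + 2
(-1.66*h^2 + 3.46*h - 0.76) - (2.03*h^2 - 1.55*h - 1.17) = -3.69*h^2 + 5.01*h + 0.41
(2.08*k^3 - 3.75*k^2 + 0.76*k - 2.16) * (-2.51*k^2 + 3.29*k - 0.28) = -5.2208*k^5 + 16.2557*k^4 - 14.8275*k^3 + 8.972*k^2 - 7.3192*k + 0.6048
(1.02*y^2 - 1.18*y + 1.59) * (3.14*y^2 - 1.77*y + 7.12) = 3.2028*y^4 - 5.5106*y^3 + 14.3436*y^2 - 11.2159*y + 11.3208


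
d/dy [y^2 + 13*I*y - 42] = 2*y + 13*I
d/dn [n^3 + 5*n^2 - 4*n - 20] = 3*n^2 + 10*n - 4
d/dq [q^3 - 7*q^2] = q*(3*q - 14)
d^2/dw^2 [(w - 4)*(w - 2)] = 2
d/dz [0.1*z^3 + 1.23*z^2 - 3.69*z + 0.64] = 0.3*z^2 + 2.46*z - 3.69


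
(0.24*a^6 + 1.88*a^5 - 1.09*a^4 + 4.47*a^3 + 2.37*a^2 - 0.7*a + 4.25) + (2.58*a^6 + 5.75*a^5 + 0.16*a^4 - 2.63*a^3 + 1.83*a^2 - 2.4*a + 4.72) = 2.82*a^6 + 7.63*a^5 - 0.93*a^4 + 1.84*a^3 + 4.2*a^2 - 3.1*a + 8.97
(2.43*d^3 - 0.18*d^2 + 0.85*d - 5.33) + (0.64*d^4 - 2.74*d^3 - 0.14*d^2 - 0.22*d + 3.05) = 0.64*d^4 - 0.31*d^3 - 0.32*d^2 + 0.63*d - 2.28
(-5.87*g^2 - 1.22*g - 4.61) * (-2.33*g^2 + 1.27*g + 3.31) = 13.6771*g^4 - 4.6123*g^3 - 10.2378*g^2 - 9.8929*g - 15.2591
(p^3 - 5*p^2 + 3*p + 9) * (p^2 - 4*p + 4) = p^5 - 9*p^4 + 27*p^3 - 23*p^2 - 24*p + 36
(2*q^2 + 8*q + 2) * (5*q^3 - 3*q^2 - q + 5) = 10*q^5 + 34*q^4 - 16*q^3 - 4*q^2 + 38*q + 10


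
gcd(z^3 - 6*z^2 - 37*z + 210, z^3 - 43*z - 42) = z^2 - z - 42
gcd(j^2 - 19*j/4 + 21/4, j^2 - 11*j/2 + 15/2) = j - 3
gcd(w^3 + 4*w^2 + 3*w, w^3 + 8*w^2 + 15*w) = w^2 + 3*w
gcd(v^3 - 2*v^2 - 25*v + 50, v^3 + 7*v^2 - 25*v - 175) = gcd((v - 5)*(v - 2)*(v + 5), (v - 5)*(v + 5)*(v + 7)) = v^2 - 25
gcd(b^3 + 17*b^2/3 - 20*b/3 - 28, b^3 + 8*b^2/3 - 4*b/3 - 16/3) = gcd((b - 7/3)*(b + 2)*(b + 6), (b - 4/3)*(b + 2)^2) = b + 2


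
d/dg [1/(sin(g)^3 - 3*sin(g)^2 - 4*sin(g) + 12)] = (-3*sin(g)^2 + 6*sin(g) + 4)*cos(g)/(sin(g)^3 - 3*sin(g)^2 - 4*sin(g) + 12)^2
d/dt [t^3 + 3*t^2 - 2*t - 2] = 3*t^2 + 6*t - 2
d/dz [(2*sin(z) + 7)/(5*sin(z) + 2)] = -31*cos(z)/(5*sin(z) + 2)^2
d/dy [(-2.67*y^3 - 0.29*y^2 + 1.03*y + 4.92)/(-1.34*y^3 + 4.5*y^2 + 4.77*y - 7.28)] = (-1.77635683940025e-15*y^5 - 12.4036*y^4 - 22.7114*y^3 + 72.0729*y^2 - 40.0576*y - 30.9668)/(1.7956*y^6 - 12.06*y^5 + 7.4664*y^4 + 62.4404*y^3 - 42.7671*y^2 - 69.4512*y + 52.9984)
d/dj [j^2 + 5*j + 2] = 2*j + 5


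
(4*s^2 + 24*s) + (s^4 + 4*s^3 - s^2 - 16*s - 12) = s^4 + 4*s^3 + 3*s^2 + 8*s - 12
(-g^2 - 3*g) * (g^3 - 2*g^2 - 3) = -g^5 - g^4 + 6*g^3 + 3*g^2 + 9*g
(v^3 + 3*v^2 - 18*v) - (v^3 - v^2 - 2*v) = 4*v^2 - 16*v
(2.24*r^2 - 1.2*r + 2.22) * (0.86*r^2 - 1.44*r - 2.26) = 1.9264*r^4 - 4.2576*r^3 - 1.4252*r^2 - 0.4848*r - 5.0172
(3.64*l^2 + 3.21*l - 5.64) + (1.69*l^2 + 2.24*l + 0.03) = 5.33*l^2 + 5.45*l - 5.61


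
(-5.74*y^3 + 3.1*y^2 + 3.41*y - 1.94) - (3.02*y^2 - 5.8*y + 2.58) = -5.74*y^3 + 0.0800000000000001*y^2 + 9.21*y - 4.52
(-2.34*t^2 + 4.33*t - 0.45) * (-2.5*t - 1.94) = 5.85*t^3 - 6.2854*t^2 - 7.2752*t + 0.873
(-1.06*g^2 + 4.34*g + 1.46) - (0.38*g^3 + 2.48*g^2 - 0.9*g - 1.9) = -0.38*g^3 - 3.54*g^2 + 5.24*g + 3.36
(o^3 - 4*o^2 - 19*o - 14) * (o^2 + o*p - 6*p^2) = o^5 + o^4*p - 4*o^4 - 6*o^3*p^2 - 4*o^3*p - 19*o^3 + 24*o^2*p^2 - 19*o^2*p - 14*o^2 + 114*o*p^2 - 14*o*p + 84*p^2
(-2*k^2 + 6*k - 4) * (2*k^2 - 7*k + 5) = -4*k^4 + 26*k^3 - 60*k^2 + 58*k - 20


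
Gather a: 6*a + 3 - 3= 6*a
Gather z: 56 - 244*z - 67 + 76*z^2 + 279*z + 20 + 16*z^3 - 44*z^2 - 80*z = 16*z^3 + 32*z^2 - 45*z + 9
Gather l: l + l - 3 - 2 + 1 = 2*l - 4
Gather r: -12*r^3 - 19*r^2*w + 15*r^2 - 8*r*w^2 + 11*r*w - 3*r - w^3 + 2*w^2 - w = -12*r^3 + r^2*(15 - 19*w) + r*(-8*w^2 + 11*w - 3) - w^3 + 2*w^2 - w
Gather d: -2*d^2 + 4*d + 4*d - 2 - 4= -2*d^2 + 8*d - 6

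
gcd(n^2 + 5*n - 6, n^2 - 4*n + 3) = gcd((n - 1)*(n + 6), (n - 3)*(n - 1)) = n - 1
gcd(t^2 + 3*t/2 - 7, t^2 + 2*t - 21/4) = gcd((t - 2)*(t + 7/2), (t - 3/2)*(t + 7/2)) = t + 7/2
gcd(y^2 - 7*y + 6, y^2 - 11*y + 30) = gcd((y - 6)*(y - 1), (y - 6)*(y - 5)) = y - 6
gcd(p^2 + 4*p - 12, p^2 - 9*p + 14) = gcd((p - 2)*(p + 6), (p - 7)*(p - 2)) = p - 2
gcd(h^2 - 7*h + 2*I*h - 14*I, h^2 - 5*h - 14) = h - 7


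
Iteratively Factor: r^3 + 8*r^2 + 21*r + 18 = (r + 3)*(r^2 + 5*r + 6) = (r + 3)^2*(r + 2)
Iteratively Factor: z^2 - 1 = (z + 1)*(z - 1)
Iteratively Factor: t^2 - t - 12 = (t + 3)*(t - 4)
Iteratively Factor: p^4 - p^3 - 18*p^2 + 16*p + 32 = (p + 4)*(p^3 - 5*p^2 + 2*p + 8) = (p - 2)*(p + 4)*(p^2 - 3*p - 4) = (p - 2)*(p + 1)*(p + 4)*(p - 4)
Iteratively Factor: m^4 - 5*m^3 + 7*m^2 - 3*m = (m)*(m^3 - 5*m^2 + 7*m - 3) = m*(m - 1)*(m^2 - 4*m + 3) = m*(m - 3)*(m - 1)*(m - 1)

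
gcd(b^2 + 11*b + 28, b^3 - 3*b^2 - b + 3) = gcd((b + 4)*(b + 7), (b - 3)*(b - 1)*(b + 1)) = 1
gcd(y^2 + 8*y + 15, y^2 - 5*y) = 1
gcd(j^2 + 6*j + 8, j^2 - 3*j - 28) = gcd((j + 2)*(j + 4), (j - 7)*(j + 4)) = j + 4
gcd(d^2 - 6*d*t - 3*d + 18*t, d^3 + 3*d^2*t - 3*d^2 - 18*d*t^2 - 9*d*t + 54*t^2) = d - 3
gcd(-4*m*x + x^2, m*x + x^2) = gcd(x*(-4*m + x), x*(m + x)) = x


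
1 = 1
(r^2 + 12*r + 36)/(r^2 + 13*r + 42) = (r + 6)/(r + 7)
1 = 1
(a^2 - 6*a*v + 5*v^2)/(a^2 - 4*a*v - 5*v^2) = (a - v)/(a + v)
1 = 1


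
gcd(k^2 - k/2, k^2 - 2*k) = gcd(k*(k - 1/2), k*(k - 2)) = k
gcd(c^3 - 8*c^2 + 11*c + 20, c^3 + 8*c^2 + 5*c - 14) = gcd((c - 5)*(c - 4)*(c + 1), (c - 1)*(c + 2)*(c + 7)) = 1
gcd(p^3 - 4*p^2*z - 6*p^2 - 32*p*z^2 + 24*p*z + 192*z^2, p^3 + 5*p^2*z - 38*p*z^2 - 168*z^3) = p + 4*z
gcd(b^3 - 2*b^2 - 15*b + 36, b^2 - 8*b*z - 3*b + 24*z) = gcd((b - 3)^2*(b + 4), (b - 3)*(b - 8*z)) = b - 3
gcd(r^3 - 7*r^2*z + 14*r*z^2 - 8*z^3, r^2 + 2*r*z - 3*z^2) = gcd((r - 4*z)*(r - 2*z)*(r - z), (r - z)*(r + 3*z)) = -r + z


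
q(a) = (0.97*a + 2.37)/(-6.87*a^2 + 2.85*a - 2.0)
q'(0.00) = -2.17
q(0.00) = -1.18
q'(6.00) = 0.01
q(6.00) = -0.04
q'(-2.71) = -0.01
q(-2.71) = 0.00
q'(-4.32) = -0.00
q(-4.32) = 0.01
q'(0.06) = -1.95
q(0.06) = -1.31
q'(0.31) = 0.65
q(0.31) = -1.50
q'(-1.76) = -0.06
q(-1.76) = -0.02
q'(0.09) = -1.76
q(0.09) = -1.37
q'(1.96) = 0.16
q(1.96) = -0.19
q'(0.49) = 1.75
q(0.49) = -1.26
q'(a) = (0.97*a + 2.37)*(13.74*a - 2.85)/(-6.87*a^2 + 2.85*a - 2.0)^2 + 0.97/(-6.87*a^2 + 2.85*a - 2.0)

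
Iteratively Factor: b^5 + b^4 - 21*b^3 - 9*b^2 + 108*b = (b)*(b^4 + b^3 - 21*b^2 - 9*b + 108) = b*(b - 3)*(b^3 + 4*b^2 - 9*b - 36) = b*(b - 3)*(b + 3)*(b^2 + b - 12) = b*(b - 3)*(b + 3)*(b + 4)*(b - 3)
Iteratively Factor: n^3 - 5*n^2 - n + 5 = (n - 1)*(n^2 - 4*n - 5) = (n - 5)*(n - 1)*(n + 1)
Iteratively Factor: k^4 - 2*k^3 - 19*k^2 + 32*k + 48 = (k - 4)*(k^3 + 2*k^2 - 11*k - 12) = (k - 4)*(k + 1)*(k^2 + k - 12) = (k - 4)*(k - 3)*(k + 1)*(k + 4)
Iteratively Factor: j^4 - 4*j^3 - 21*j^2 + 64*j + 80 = (j - 4)*(j^3 - 21*j - 20) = (j - 5)*(j - 4)*(j^2 + 5*j + 4) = (j - 5)*(j - 4)*(j + 1)*(j + 4)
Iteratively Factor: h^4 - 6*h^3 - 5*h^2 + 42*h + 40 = (h - 4)*(h^3 - 2*h^2 - 13*h - 10) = (h - 4)*(h + 2)*(h^2 - 4*h - 5) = (h - 4)*(h + 1)*(h + 2)*(h - 5)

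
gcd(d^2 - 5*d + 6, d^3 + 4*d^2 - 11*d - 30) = d - 3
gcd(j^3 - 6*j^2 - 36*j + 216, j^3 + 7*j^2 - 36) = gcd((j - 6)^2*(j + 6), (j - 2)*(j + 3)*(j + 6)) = j + 6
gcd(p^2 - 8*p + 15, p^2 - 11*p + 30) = p - 5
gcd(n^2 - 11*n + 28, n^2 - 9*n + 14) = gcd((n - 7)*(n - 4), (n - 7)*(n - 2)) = n - 7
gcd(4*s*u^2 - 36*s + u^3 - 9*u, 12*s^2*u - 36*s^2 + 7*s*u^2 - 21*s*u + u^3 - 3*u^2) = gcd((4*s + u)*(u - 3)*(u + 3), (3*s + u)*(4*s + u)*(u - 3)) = 4*s*u - 12*s + u^2 - 3*u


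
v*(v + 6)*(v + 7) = v^3 + 13*v^2 + 42*v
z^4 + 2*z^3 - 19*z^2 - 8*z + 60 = (z - 3)*(z - 2)*(z + 2)*(z + 5)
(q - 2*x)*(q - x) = q^2 - 3*q*x + 2*x^2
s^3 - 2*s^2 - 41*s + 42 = (s - 7)*(s - 1)*(s + 6)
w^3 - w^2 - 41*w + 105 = (w - 5)*(w - 3)*(w + 7)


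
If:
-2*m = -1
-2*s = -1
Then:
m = 1/2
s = 1/2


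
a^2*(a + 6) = a^3 + 6*a^2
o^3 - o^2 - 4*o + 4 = (o - 2)*(o - 1)*(o + 2)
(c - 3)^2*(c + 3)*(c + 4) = c^4 + c^3 - 21*c^2 - 9*c + 108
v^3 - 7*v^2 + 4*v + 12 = (v - 6)*(v - 2)*(v + 1)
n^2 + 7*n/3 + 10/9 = (n + 2/3)*(n + 5/3)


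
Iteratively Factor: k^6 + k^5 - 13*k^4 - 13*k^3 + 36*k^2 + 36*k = (k - 2)*(k^5 + 3*k^4 - 7*k^3 - 27*k^2 - 18*k) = (k - 3)*(k - 2)*(k^4 + 6*k^3 + 11*k^2 + 6*k) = (k - 3)*(k - 2)*(k + 2)*(k^3 + 4*k^2 + 3*k) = (k - 3)*(k - 2)*(k + 1)*(k + 2)*(k^2 + 3*k) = (k - 3)*(k - 2)*(k + 1)*(k + 2)*(k + 3)*(k)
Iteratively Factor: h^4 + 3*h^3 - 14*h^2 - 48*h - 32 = (h - 4)*(h^3 + 7*h^2 + 14*h + 8) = (h - 4)*(h + 1)*(h^2 + 6*h + 8) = (h - 4)*(h + 1)*(h + 4)*(h + 2)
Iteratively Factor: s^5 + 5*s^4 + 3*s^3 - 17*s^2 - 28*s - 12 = (s + 3)*(s^4 + 2*s^3 - 3*s^2 - 8*s - 4) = (s + 1)*(s + 3)*(s^3 + s^2 - 4*s - 4) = (s - 2)*(s + 1)*(s + 3)*(s^2 + 3*s + 2) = (s - 2)*(s + 1)*(s + 2)*(s + 3)*(s + 1)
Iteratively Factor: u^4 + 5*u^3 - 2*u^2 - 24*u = (u - 2)*(u^3 + 7*u^2 + 12*u) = u*(u - 2)*(u^2 + 7*u + 12) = u*(u - 2)*(u + 4)*(u + 3)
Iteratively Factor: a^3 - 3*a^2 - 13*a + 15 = (a - 5)*(a^2 + 2*a - 3) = (a - 5)*(a - 1)*(a + 3)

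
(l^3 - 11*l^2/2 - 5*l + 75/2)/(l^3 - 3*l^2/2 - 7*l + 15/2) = (l - 5)/(l - 1)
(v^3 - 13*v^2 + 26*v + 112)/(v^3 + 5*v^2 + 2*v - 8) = (v^2 - 15*v + 56)/(v^2 + 3*v - 4)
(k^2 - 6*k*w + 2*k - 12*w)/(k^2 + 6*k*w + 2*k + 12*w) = (k - 6*w)/(k + 6*w)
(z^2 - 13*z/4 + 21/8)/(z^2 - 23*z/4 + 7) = (z - 3/2)/(z - 4)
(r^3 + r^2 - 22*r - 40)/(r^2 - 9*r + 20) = (r^2 + 6*r + 8)/(r - 4)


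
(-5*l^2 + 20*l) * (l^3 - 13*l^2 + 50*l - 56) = -5*l^5 + 85*l^4 - 510*l^3 + 1280*l^2 - 1120*l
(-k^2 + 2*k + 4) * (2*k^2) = -2*k^4 + 4*k^3 + 8*k^2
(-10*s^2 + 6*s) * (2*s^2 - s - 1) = -20*s^4 + 22*s^3 + 4*s^2 - 6*s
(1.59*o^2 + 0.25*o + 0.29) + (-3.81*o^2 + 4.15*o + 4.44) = -2.22*o^2 + 4.4*o + 4.73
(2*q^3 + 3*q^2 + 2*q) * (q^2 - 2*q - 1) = 2*q^5 - q^4 - 6*q^3 - 7*q^2 - 2*q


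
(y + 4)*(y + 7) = y^2 + 11*y + 28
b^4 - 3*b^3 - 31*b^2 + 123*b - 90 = (b - 5)*(b - 3)*(b - 1)*(b + 6)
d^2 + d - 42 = (d - 6)*(d + 7)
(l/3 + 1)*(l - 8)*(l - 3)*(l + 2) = l^4/3 - 2*l^3 - 25*l^2/3 + 18*l + 48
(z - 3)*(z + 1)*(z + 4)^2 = z^4 + 6*z^3 - 3*z^2 - 56*z - 48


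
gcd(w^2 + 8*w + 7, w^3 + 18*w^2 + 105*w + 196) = w + 7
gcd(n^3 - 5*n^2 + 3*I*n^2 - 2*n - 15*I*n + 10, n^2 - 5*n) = n - 5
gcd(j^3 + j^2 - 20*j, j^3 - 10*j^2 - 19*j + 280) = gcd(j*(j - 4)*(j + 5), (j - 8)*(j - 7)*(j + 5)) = j + 5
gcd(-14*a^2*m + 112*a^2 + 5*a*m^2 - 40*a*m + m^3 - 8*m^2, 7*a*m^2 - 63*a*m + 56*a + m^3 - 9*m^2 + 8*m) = 7*a*m - 56*a + m^2 - 8*m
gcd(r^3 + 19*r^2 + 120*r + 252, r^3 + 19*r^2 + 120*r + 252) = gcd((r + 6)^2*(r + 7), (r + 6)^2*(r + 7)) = r^3 + 19*r^2 + 120*r + 252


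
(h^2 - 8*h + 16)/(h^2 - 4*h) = (h - 4)/h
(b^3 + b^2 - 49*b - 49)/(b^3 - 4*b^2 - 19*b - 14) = (b + 7)/(b + 2)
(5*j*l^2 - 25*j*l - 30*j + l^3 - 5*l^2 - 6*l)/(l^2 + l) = 5*j - 30*j/l + l - 6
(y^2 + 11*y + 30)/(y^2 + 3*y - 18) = (y + 5)/(y - 3)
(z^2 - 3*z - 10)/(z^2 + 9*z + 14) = (z - 5)/(z + 7)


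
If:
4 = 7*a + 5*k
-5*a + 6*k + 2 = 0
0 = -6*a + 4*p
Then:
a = 34/67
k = 6/67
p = 51/67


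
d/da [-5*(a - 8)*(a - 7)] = 75 - 10*a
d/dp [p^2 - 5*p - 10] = 2*p - 5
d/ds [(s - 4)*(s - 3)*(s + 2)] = 3*s^2 - 10*s - 2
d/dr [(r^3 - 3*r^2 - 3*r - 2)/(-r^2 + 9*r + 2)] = (-r^4 + 18*r^3 - 24*r^2 - 16*r + 12)/(r^4 - 18*r^3 + 77*r^2 + 36*r + 4)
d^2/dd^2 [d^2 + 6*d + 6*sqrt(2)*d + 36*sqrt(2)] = 2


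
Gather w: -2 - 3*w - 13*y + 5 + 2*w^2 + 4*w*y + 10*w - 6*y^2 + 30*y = 2*w^2 + w*(4*y + 7) - 6*y^2 + 17*y + 3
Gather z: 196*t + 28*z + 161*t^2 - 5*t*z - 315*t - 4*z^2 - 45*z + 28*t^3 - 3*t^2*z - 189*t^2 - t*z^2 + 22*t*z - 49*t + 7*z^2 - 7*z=28*t^3 - 28*t^2 - 168*t + z^2*(3 - t) + z*(-3*t^2 + 17*t - 24)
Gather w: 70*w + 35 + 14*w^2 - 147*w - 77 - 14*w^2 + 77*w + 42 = 0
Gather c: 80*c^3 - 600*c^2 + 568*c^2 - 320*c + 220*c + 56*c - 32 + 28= 80*c^3 - 32*c^2 - 44*c - 4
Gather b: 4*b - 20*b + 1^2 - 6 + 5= -16*b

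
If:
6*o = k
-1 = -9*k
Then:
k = 1/9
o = 1/54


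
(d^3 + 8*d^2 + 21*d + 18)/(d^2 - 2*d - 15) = (d^2 + 5*d + 6)/(d - 5)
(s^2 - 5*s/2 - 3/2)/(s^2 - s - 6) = (s + 1/2)/(s + 2)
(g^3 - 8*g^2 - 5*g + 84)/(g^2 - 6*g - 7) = (g^2 - g - 12)/(g + 1)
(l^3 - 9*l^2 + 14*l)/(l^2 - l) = (l^2 - 9*l + 14)/(l - 1)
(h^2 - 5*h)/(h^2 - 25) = h/(h + 5)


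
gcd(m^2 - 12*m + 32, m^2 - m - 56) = m - 8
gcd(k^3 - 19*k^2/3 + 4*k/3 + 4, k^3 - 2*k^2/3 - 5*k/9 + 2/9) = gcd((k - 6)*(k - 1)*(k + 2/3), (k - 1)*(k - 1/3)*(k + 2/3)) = k^2 - k/3 - 2/3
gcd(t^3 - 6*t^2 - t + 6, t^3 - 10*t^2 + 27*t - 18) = t^2 - 7*t + 6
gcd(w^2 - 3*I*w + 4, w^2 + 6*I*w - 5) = w + I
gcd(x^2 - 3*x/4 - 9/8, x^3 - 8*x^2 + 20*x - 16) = 1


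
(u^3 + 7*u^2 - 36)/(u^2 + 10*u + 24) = (u^2 + u - 6)/(u + 4)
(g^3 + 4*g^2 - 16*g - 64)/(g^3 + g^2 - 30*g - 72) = (g^2 - 16)/(g^2 - 3*g - 18)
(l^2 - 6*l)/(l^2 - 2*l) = (l - 6)/(l - 2)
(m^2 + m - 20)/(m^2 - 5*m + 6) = (m^2 + m - 20)/(m^2 - 5*m + 6)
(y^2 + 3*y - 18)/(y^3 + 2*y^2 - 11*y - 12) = (y + 6)/(y^2 + 5*y + 4)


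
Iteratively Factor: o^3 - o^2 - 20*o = (o - 5)*(o^2 + 4*o) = o*(o - 5)*(o + 4)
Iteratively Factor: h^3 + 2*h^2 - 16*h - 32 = (h + 4)*(h^2 - 2*h - 8) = (h + 2)*(h + 4)*(h - 4)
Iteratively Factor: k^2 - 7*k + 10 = (k - 2)*(k - 5)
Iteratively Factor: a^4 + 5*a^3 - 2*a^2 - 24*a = (a + 4)*(a^3 + a^2 - 6*a) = (a - 2)*(a + 4)*(a^2 + 3*a) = (a - 2)*(a + 3)*(a + 4)*(a)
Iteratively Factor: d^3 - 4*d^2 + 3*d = (d)*(d^2 - 4*d + 3) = d*(d - 1)*(d - 3)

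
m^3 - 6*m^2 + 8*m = m*(m - 4)*(m - 2)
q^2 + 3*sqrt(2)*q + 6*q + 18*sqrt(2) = (q + 6)*(q + 3*sqrt(2))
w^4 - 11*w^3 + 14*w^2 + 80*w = w*(w - 8)*(w - 5)*(w + 2)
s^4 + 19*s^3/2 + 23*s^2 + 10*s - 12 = (s - 1/2)*(s + 2)^2*(s + 6)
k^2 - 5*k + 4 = (k - 4)*(k - 1)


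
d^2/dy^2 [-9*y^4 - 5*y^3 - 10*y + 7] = 6*y*(-18*y - 5)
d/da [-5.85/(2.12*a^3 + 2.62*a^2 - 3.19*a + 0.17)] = (37.206*a^2 + 30.654*a - 18.6615)/(2.12*a^3 + 2.62*a^2 - 3.19*a + 0.17)^2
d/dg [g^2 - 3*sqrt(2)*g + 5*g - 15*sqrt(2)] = 2*g - 3*sqrt(2) + 5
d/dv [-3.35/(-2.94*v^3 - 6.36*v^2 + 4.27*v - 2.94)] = (-29.547*v^2 - 42.612*v + 14.3045)/(2.94*v^3 + 6.36*v^2 - 4.27*v + 2.94)^2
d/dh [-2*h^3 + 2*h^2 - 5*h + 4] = -6*h^2 + 4*h - 5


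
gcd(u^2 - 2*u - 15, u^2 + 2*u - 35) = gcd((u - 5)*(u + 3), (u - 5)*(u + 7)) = u - 5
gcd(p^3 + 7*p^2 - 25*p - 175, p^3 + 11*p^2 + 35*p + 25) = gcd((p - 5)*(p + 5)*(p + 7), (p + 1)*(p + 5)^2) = p + 5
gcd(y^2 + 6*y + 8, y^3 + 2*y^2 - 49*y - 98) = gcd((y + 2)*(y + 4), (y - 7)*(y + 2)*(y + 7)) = y + 2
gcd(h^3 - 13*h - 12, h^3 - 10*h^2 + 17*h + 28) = h^2 - 3*h - 4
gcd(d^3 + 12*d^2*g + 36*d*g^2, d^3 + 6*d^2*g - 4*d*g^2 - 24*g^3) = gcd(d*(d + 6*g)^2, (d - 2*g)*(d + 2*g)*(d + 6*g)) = d + 6*g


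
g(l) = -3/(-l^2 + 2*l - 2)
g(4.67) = 0.21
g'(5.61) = -0.06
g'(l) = -3*(2*l - 2)/(-l^2 + 2*l - 2)^2 = 6*(1 - l)/(l^2 - 2*l + 2)^2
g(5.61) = 0.13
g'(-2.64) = 0.11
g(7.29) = 0.07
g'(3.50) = -0.29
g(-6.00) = 0.06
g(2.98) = 0.61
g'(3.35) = -0.33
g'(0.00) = 1.50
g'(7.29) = -0.02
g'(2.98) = -0.49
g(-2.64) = 0.21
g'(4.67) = -0.11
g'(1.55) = -1.95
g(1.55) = 2.30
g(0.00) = 1.50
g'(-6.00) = 0.02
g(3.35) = 0.46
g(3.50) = 0.41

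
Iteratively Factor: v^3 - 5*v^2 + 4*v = (v - 4)*(v^2 - v) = v*(v - 4)*(v - 1)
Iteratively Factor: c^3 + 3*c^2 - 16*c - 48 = (c - 4)*(c^2 + 7*c + 12) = (c - 4)*(c + 3)*(c + 4)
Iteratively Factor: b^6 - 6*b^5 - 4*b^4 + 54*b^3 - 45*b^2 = (b)*(b^5 - 6*b^4 - 4*b^3 + 54*b^2 - 45*b) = b*(b - 1)*(b^4 - 5*b^3 - 9*b^2 + 45*b) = b*(b - 5)*(b - 1)*(b^3 - 9*b) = b*(b - 5)*(b - 1)*(b + 3)*(b^2 - 3*b) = b^2*(b - 5)*(b - 1)*(b + 3)*(b - 3)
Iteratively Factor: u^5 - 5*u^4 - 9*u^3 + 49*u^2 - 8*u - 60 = (u + 3)*(u^4 - 8*u^3 + 15*u^2 + 4*u - 20) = (u - 2)*(u + 3)*(u^3 - 6*u^2 + 3*u + 10) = (u - 2)*(u + 1)*(u + 3)*(u^2 - 7*u + 10) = (u - 2)^2*(u + 1)*(u + 3)*(u - 5)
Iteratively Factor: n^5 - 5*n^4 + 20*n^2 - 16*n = (n - 4)*(n^4 - n^3 - 4*n^2 + 4*n) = (n - 4)*(n + 2)*(n^3 - 3*n^2 + 2*n) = (n - 4)*(n - 1)*(n + 2)*(n^2 - 2*n) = n*(n - 4)*(n - 1)*(n + 2)*(n - 2)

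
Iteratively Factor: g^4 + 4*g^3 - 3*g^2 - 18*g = (g + 3)*(g^3 + g^2 - 6*g) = g*(g + 3)*(g^2 + g - 6) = g*(g - 2)*(g + 3)*(g + 3)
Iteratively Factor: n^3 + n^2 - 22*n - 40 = (n - 5)*(n^2 + 6*n + 8) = (n - 5)*(n + 4)*(n + 2)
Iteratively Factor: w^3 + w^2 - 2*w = (w - 1)*(w^2 + 2*w) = (w - 1)*(w + 2)*(w)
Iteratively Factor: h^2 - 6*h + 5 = (h - 1)*(h - 5)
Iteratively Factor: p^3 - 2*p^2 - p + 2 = (p - 1)*(p^2 - p - 2) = (p - 1)*(p + 1)*(p - 2)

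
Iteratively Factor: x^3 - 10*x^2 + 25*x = (x)*(x^2 - 10*x + 25) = x*(x - 5)*(x - 5)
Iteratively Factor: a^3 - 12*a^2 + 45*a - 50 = (a - 2)*(a^2 - 10*a + 25) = (a - 5)*(a - 2)*(a - 5)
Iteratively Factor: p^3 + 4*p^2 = (p)*(p^2 + 4*p) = p^2*(p + 4)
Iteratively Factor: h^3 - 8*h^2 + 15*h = (h - 3)*(h^2 - 5*h) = (h - 5)*(h - 3)*(h)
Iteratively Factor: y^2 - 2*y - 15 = (y + 3)*(y - 5)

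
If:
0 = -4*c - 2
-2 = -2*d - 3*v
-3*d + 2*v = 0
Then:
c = -1/2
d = 4/13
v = 6/13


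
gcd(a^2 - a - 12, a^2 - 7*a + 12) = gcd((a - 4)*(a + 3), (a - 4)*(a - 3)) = a - 4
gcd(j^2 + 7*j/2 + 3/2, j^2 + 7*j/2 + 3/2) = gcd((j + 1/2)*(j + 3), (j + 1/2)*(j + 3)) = j^2 + 7*j/2 + 3/2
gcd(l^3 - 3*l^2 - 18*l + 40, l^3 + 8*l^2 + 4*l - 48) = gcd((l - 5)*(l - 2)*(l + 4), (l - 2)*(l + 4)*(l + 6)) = l^2 + 2*l - 8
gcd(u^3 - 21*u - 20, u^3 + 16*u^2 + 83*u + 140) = u + 4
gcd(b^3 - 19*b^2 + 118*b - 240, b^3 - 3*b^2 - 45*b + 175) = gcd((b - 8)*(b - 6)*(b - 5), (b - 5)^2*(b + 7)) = b - 5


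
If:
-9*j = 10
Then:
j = -10/9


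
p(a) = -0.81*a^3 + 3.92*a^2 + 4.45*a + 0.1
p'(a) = -2.43*a^2 + 7.84*a + 4.45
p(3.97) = 28.87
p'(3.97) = -2.72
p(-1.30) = 2.72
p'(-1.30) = -9.85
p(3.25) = 28.16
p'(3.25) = 4.26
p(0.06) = 0.38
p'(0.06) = 4.91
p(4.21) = 27.87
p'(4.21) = -5.61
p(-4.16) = 107.74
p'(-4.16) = -70.22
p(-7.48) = 525.13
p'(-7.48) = -190.15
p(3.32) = 28.44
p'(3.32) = 3.69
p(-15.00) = 3549.10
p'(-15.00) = -659.90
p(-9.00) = 868.06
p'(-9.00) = -262.94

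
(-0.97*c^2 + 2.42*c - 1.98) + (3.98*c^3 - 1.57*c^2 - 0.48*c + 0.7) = 3.98*c^3 - 2.54*c^2 + 1.94*c - 1.28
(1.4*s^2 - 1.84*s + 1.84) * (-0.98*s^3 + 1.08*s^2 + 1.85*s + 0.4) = -1.372*s^5 + 3.3152*s^4 - 1.2004*s^3 - 0.8568*s^2 + 2.668*s + 0.736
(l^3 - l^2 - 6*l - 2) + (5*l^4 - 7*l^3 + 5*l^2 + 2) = 5*l^4 - 6*l^3 + 4*l^2 - 6*l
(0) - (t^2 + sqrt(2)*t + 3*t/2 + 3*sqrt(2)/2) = -t^2 - 3*t/2 - sqrt(2)*t - 3*sqrt(2)/2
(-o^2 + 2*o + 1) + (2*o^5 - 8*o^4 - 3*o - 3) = 2*o^5 - 8*o^4 - o^2 - o - 2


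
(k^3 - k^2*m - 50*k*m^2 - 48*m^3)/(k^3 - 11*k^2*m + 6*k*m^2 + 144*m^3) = (k^2 + 7*k*m + 6*m^2)/(k^2 - 3*k*m - 18*m^2)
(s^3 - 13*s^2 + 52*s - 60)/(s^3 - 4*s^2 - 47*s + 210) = (s - 2)/(s + 7)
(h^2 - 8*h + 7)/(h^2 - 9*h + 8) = (h - 7)/(h - 8)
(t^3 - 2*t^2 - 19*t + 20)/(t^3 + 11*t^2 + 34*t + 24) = (t^2 - 6*t + 5)/(t^2 + 7*t + 6)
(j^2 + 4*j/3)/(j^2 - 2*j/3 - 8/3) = j/(j - 2)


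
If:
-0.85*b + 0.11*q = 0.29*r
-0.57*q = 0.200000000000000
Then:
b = -0.341176470588235*r - 0.0454076367389061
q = -0.35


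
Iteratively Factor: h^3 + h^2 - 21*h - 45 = (h + 3)*(h^2 - 2*h - 15) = (h + 3)^2*(h - 5)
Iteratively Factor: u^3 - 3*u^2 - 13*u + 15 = (u - 1)*(u^2 - 2*u - 15) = (u - 1)*(u + 3)*(u - 5)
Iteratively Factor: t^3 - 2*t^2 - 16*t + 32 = (t - 4)*(t^2 + 2*t - 8) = (t - 4)*(t + 4)*(t - 2)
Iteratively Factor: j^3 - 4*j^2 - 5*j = (j + 1)*(j^2 - 5*j) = j*(j + 1)*(j - 5)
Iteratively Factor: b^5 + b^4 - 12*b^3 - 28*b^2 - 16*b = (b + 2)*(b^4 - b^3 - 10*b^2 - 8*b) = (b + 1)*(b + 2)*(b^3 - 2*b^2 - 8*b) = (b - 4)*(b + 1)*(b + 2)*(b^2 + 2*b) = (b - 4)*(b + 1)*(b + 2)^2*(b)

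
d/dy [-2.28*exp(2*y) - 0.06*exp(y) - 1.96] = (-4.56*exp(y) - 0.06)*exp(y)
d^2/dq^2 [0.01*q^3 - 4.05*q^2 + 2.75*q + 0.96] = 0.06*q - 8.1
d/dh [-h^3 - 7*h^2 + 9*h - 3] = -3*h^2 - 14*h + 9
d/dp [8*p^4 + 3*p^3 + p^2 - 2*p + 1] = 32*p^3 + 9*p^2 + 2*p - 2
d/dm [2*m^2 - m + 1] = 4*m - 1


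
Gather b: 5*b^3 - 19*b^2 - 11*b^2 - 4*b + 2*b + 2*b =5*b^3 - 30*b^2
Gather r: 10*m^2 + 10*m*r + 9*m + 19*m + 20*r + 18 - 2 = 10*m^2 + 28*m + r*(10*m + 20) + 16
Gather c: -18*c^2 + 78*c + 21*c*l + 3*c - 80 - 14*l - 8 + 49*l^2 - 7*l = -18*c^2 + c*(21*l + 81) + 49*l^2 - 21*l - 88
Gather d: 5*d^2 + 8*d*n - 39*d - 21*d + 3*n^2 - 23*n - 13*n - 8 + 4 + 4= 5*d^2 + d*(8*n - 60) + 3*n^2 - 36*n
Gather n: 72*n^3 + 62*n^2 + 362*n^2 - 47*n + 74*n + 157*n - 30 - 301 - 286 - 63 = 72*n^3 + 424*n^2 + 184*n - 680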